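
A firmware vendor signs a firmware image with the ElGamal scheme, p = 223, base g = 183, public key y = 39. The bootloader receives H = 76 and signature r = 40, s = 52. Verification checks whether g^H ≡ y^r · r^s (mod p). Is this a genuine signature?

Left side g^H mod p:
183^76 mod 223 = 183
Right side y^r · r^s mod p:
39^40 mod 223 = 39
40^52 mod 223 = 183
39·183 = 7137 ≡ 1 (mod 223)
183 ≠ 1, so verification fails.

forged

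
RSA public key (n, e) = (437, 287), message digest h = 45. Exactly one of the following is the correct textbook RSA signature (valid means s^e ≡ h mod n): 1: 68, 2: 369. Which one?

1

Candidate 1: 68^2 = 4624 ≡ 254; 68^4 ≡ 254^2 = 64516 ≡ 277; 68^8 ≡ 277^2 = 76729 ≡ 254; 68^16 ≡ 254^2 = 64516 ≡ 277; 68^32 ≡ 277^2 = 76729 ≡ 254; 68^64 ≡ 254^2 = 64516 ≡ 277; 68^128 ≡ 277^2 = 76729 ≡ 254; 68^256 ≡ 254^2 = 64516 ≡ 277; 287 = 256 + 16 + 8 + 4 + 2 + 1, so 68^287 ≡ 277·277·254·277·254·68 ≡ 45 (mod 437)
  → matches h = 45
Candidate 2: 369^2 = 136161 ≡ 254; 369^4 ≡ 254^2 = 64516 ≡ 277; 369^8 ≡ 277^2 = 76729 ≡ 254; 369^16 ≡ 254^2 = 64516 ≡ 277; 369^32 ≡ 277^2 = 76729 ≡ 254; 369^64 ≡ 254^2 = 64516 ≡ 277; 369^128 ≡ 277^2 = 76729 ≡ 254; 369^256 ≡ 254^2 = 64516 ≡ 277; 287 = 256 + 16 + 8 + 4 + 2 + 1, so 369^287 ≡ 277·277·254·277·254·369 ≡ 392 (mod 437)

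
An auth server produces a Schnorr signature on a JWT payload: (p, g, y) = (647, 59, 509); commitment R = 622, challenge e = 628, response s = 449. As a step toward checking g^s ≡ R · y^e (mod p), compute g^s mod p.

187

59^2 = 3481 ≡ 246
59^4 ≡ 246^2 = 60516 ≡ 345
59^8 ≡ 345^2 = 119025 ≡ 624
59^16 ≡ 624^2 = 389376 ≡ 529
59^32 ≡ 529^2 = 279841 ≡ 337
59^64 ≡ 337^2 = 113569 ≡ 344
59^128 ≡ 344^2 = 118336 ≡ 582
59^256 ≡ 582^2 = 338724 ≡ 343
449 = 256 + 128 + 64 + 1, so 59^449 ≡ 343·582·344·59 ≡ 187 (mod 647)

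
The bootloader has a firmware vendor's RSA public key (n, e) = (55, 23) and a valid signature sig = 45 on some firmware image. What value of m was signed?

Squares mod 55: sig^1≡45, sig^2≡45, sig^4≡45, sig^8≡45, sig^16≡45
23 = 16 + 4 + 2 + 1, so sig^23 ≡ 45·45·45·45 ≡ 45 (mod 55)

45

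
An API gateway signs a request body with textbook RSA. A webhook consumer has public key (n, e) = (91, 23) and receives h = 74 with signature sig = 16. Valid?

yes

sig^2 ≡ 16^2 = 256 ≡ 74
sig^4 ≡ 74^2 = 5476 ≡ 16
sig^8 ≡ 16^2 = 256 ≡ 74
sig^16 ≡ 74^2 = 5476 ≡ 16
23 = 16 + 4 + 2 + 1, so sig^23 ≡ 16·16·74·16 ≡ 74 (mod 91)
74 = h, so the signature checks out.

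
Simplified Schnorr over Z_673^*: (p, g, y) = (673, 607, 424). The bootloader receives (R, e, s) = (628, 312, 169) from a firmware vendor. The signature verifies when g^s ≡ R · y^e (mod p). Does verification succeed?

g^s mod p:
607^2 = 368449 ≡ 318
607^4 ≡ 318^2 = 101124 ≡ 174
607^8 ≡ 174^2 = 30276 ≡ 664
607^16 ≡ 664^2 = 440896 ≡ 81
607^32 ≡ 81^2 = 6561 ≡ 504
607^64 ≡ 504^2 = 254016 ≡ 295
607^128 ≡ 295^2 = 87025 ≡ 208
169 = 128 + 32 + 8 + 1, so 607^169 ≡ 208·504·664·607 ≡ 210 (mod 673)
R · y^e mod p:
424^2 = 179776 ≡ 85
424^4 ≡ 85^2 = 7225 ≡ 495
424^8 ≡ 495^2 = 245025 ≡ 53
424^16 ≡ 53^2 = 2809 ≡ 117
424^32 ≡ 117^2 = 13689 ≡ 229
424^64 ≡ 229^2 = 52441 ≡ 620
424^128 ≡ 620^2 = 384400 ≡ 117
424^256 ≡ 117^2 = 13689 ≡ 229
312 = 256 + 32 + 16 + 8, so 424^312 ≡ 229·229·117·53 ≡ 444 (mod 673)
628·444 = 278832 ≡ 210 (mod 673)
210 ≡ 210 (mod 673); signature holds.

passes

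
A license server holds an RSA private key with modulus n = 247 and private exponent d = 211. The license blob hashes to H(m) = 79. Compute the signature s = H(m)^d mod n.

14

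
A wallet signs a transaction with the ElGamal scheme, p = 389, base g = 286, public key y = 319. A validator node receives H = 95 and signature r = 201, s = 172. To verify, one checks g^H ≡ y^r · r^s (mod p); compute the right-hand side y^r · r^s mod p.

Squares mod 389: 319^1≡319, 319^2≡232, 319^4≡142, 319^8≡325, 319^16≡206, 319^32≡35, 319^64≡58, 319^128≡252
201 = 128 + 64 + 8 + 1, so 319^201 ≡ 252·58·325·319 ≡ 88 (mod 389)
Squares mod 389: 201^1≡201, 201^2≡334, 201^4≡302, 201^8≡178, 201^16≡175, 201^32≡283, 201^64≡344, 201^128≡80
172 = 128 + 32 + 8 + 4, so 201^172 ≡ 80·283·178·302 ≡ 326 (mod 389)
y^r · r^s ≡ 88·326 = 28688 ≡ 291 (mod 389)

291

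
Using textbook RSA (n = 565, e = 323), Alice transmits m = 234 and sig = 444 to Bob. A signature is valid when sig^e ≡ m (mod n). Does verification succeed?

Squares mod 565: sig^1≡444, sig^2≡516, sig^4≡141, sig^8≡106, sig^16≡501, sig^32≡141, sig^64≡106, sig^128≡501, sig^256≡141
323 = 256 + 64 + 2 + 1, so sig^323 ≡ 141·106·516·444 ≡ 234 (mod 565)
Since 234 equals the digest 234, verification succeeds.

passes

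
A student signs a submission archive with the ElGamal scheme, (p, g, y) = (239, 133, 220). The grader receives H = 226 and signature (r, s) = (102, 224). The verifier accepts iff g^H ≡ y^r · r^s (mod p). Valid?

Left side g^H mod p:
Squares mod 239: 133^1≡133, 133^2≡3, 133^4≡9, 133^8≡81, 133^16≡108, 133^32≡192, 133^64≡58, 133^128≡18
226 = 128 + 64 + 32 + 2, so 133^226 ≡ 18·58·192·3 ≡ 20 (mod 239)
Right side y^r · r^s mod p:
Squares mod 239: 220^1≡220, 220^2≡122, 220^4≡66, 220^8≡54, 220^16≡48, 220^32≡153, 220^64≡226
102 = 64 + 32 + 4 + 2, so 220^102 ≡ 226·153·66·122 ≡ 201 (mod 239)
Squares mod 239: 102^1≡102, 102^2≡127, 102^4≡116, 102^8≡72, 102^16≡165, 102^32≡218, 102^64≡202, 102^128≡174
224 = 128 + 64 + 32, so 102^224 ≡ 174·202·218 ≡ 163 (mod 239)
201·163 = 32763 ≡ 20 (mod 239)
20 ≡ 20 (mod 239), so the signature is genuine.

yes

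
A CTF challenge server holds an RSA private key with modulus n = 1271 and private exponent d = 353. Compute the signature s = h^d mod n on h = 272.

h^2 ≡ 272^2 = 73984 ≡ 266
h^4 ≡ 266^2 = 70756 ≡ 851
h^8 ≡ 851^2 = 724201 ≡ 1002
h^16 ≡ 1002^2 = 1004004 ≡ 1185
h^32 ≡ 1185^2 = 1404225 ≡ 1041
h^64 ≡ 1041^2 = 1083681 ≡ 789
h^128 ≡ 789^2 = 622521 ≡ 1002
h^256 ≡ 1002^2 = 1004004 ≡ 1185
353 = 256 + 64 + 32 + 1, so h^353 ≡ 1185·789·1041·272 ≡ 703 (mod 1271)

703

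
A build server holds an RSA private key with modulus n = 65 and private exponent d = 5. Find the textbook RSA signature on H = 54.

19

H^2 ≡ 54^2 = 2916 ≡ 56
H^4 ≡ 56^2 = 3136 ≡ 16
5 = 4 + 1, so H^5 ≡ 16·54 ≡ 19 (mod 65)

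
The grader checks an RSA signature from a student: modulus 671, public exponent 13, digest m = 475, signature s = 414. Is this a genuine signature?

Squares mod 671: s^1≡414, s^2≡291, s^4≡135, s^8≡108
13 = 8 + 4 + 1, so s^13 ≡ 108·135·414 ≡ 475 (mod 671)
Since 475 equals the digest 475, verification succeeds.

genuine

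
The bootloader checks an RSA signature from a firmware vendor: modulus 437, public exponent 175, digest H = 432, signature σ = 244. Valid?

σ^175 mod 437 = 5
The recovered value 5 does not match the digest 432.

no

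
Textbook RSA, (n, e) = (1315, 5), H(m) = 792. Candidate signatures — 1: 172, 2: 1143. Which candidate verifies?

1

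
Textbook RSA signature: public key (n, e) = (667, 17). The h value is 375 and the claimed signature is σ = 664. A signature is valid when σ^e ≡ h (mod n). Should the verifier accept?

accept

σ^17 mod 667 = 375
σ^17 mod 667 = 375 matches h.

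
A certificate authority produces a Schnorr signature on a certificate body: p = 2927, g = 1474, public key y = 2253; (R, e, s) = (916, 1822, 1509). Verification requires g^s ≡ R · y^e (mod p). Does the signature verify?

g^s mod p:
Squares mod 2927: 1474^1≡1474, 1474^2≡842, 1474^4≡630, 1474^8≡1755, 1474^16≡821, 1474^32≡831, 1474^64≡2716, 1474^128≡616, 1474^256≡1873, 1474^512≡1583, 1474^1024≡377
1509 = 1024 + 256 + 128 + 64 + 32 + 4 + 1, so 1474^1509 ≡ 377·1873·616·2716·831·630·1474 ≡ 1418 (mod 2927)
R · y^e mod p:
Squares mod 2927: 2253^1≡2253, 2253^2≡591, 2253^4≡968, 2253^8≡384, 2253^16≡1106, 2253^32≡2677, 2253^64≡1033, 2253^128≡1661, 2253^256≡1687, 2253^512≡925, 2253^1024≡941
1822 = 1024 + 512 + 256 + 16 + 8 + 4 + 2, so 2253^1822 ≡ 941·925·1687·1106·384·968·591 ≡ 941 (mod 2927)
916·941 = 861956 ≡ 1418 (mod 2927)
1418 ≡ 1418 (mod 2927); signature holds.

verifies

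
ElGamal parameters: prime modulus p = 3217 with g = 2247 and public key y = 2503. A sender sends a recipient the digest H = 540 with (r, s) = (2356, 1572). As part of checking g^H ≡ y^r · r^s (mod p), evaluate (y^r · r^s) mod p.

2503^2 = 6265009 ≡ 1510
2503^4 ≡ 1510^2 = 2280100 ≡ 2464
2503^8 ≡ 2464^2 = 6071296 ≡ 817
2503^16 ≡ 817^2 = 667489 ≡ 1570
2503^32 ≡ 1570^2 = 2464900 ≡ 678
2503^64 ≡ 678^2 = 459684 ≡ 2870
2503^128 ≡ 2870^2 = 8236900 ≡ 1380
2503^256 ≡ 1380^2 = 1904400 ≡ 3153
2503^512 ≡ 3153^2 = 9941409 ≡ 879
2503^1024 ≡ 879^2 = 772641 ≡ 561
2503^2048 ≡ 561^2 = 314721 ≡ 2672
2356 = 2048 + 256 + 32 + 16 + 4, so 2503^2356 ≡ 2672·3153·678·1570·2464 ≡ 44 (mod 3217)
2356^2 = 5550736 ≡ 1411
2356^4 ≡ 1411^2 = 1990921 ≡ 2815
2356^8 ≡ 2815^2 = 7924225 ≡ 754
2356^16 ≡ 754^2 = 568516 ≡ 2324
2356^32 ≡ 2324^2 = 5400976 ≡ 2850
2356^64 ≡ 2850^2 = 8122500 ≡ 2792
2356^128 ≡ 2792^2 = 7795264 ≡ 473
2356^256 ≡ 473^2 = 223729 ≡ 1756
2356^512 ≡ 1756^2 = 3083536 ≡ 1650
2356^1024 ≡ 1650^2 = 2722500 ≡ 918
1572 = 1024 + 512 + 32 + 4, so 2356^1572 ≡ 918·1650·2850·2815 ≡ 1946 (mod 3217)
y^r · r^s ≡ 44·1946 = 85624 ≡ 1982 (mod 3217)

1982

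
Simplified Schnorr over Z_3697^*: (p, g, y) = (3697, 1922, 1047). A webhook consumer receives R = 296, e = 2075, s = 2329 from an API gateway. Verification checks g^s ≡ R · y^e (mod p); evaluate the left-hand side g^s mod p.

1922^2 = 3694084 ≡ 781
1922^4 ≡ 781^2 = 609961 ≡ 3653
1922^8 ≡ 3653^2 = 13344409 ≡ 1936
1922^16 ≡ 1936^2 = 3748096 ≡ 3035
1922^32 ≡ 3035^2 = 9211225 ≡ 1998
1922^64 ≡ 1998^2 = 3992004 ≡ 2941
1922^128 ≡ 2941^2 = 8649481 ≡ 2198
1922^256 ≡ 2198^2 = 4831204 ≡ 2922
1922^512 ≡ 2922^2 = 8538084 ≡ 1711
1922^1024 ≡ 1711^2 = 2927521 ≡ 3194
1922^2048 ≡ 3194^2 = 10201636 ≡ 1613
2329 = 2048 + 256 + 16 + 8 + 1, so 1922^2329 ≡ 1613·2922·3035·1936·1922 ≡ 3141 (mod 3697)

3141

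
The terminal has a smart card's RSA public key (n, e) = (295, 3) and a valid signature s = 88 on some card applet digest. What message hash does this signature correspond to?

Squares mod 295: s^1≡88, s^2≡74
3 = 2 + 1, so s^3 ≡ 74·88 ≡ 22 (mod 295)

22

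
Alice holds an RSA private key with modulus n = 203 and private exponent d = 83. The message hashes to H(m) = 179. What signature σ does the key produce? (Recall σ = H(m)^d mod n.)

93

Squares mod 203: (H(m))^1≡179, (H(m))^2≡170, (H(m))^4≡74, (H(m))^8≡198, (H(m))^16≡25, (H(m))^32≡16, (H(m))^64≡53
83 = 64 + 16 + 2 + 1, so (H(m))^83 ≡ 53·25·170·179 ≡ 93 (mod 203)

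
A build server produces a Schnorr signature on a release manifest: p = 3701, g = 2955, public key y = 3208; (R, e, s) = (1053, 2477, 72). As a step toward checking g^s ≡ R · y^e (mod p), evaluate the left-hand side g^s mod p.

2955^2 = 8732025 ≡ 1366
2955^4 ≡ 1366^2 = 1865956 ≡ 652
2955^8 ≡ 652^2 = 425104 ≡ 3190
2955^16 ≡ 3190^2 = 10176100 ≡ 2051
2955^32 ≡ 2051^2 = 4206601 ≡ 2265
2955^64 ≡ 2265^2 = 5130225 ≡ 639
72 = 64 + 8, so 2955^72 ≡ 639·3190 ≡ 2860 (mod 3701)

2860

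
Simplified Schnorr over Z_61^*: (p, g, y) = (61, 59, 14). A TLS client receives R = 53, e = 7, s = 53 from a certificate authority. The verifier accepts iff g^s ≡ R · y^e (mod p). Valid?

g^s mod p:
59^2 = 3481 ≡ 4
59^4 ≡ 4^2 = 16
59^8 ≡ 16^2 = 256 ≡ 12
59^16 ≡ 12^2 = 144 ≡ 22
59^32 ≡ 22^2 = 484 ≡ 57
53 = 32 + 16 + 4 + 1, so 59^53 ≡ 57·22·16·59 ≡ 10 (mod 61)
R · y^e mod p:
14^2 = 196 ≡ 13
14^4 ≡ 13^2 = 169 ≡ 47
7 = 4 + 2 + 1, so 14^7 ≡ 47·13·14 ≡ 14 (mod 61)
53·14 = 742 ≡ 10 (mod 61)
10 ≡ 10 (mod 61); signature holds.

yes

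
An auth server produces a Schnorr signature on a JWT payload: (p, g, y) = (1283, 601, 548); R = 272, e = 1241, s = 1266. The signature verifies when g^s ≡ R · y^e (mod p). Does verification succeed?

fails

g^s mod p:
601^2 = 361201 ≡ 678
601^4 ≡ 678^2 = 459684 ≡ 370
601^8 ≡ 370^2 = 136900 ≡ 902
601^16 ≡ 902^2 = 813604 ≡ 182
601^32 ≡ 182^2 = 33124 ≡ 1049
601^64 ≡ 1049^2 = 1100401 ≡ 870
601^128 ≡ 870^2 = 756900 ≡ 1213
601^256 ≡ 1213^2 = 1471369 ≡ 1051
601^512 ≡ 1051^2 = 1104601 ≡ 1221
601^1024 ≡ 1221^2 = 1490841 ≡ 1278
1266 = 1024 + 128 + 64 + 32 + 16 + 2, so 601^1266 ≡ 1278·1213·870·1049·182·678 ≡ 712 (mod 1283)
R · y^e mod p:
548^2 = 300304 ≡ 82
548^4 ≡ 82^2 = 6724 ≡ 309
548^8 ≡ 309^2 = 95481 ≡ 539
548^16 ≡ 539^2 = 290521 ≡ 563
548^32 ≡ 563^2 = 316969 ≡ 68
548^64 ≡ 68^2 = 4624 ≡ 775
548^128 ≡ 775^2 = 600625 ≡ 181
548^256 ≡ 181^2 = 32761 ≡ 686
548^512 ≡ 686^2 = 470596 ≡ 1018
548^1024 ≡ 1018^2 = 1036324 ≡ 943
1241 = 1024 + 128 + 64 + 16 + 8 + 1, so 548^1241 ≡ 943·181·775·563·539·548 ≡ 595 (mod 1283)
272·595 = 161840 ≡ 182 (mod 1283)
712 ≠ 182; the check fails.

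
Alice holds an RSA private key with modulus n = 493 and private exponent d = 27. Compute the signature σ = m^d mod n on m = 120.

341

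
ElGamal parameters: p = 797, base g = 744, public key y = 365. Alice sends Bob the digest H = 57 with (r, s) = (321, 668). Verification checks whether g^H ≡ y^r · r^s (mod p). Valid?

yes

Left side g^H mod p:
744^2 = 553536 ≡ 418
744^4 ≡ 418^2 = 174724 ≡ 181
744^8 ≡ 181^2 = 32761 ≡ 84
744^16 ≡ 84^2 = 7056 ≡ 680
744^32 ≡ 680^2 = 462400 ≡ 140
57 = 32 + 16 + 8 + 1, so 744^57 ≡ 140·680·84·744 ≡ 651 (mod 797)
Right side y^r · r^s mod p:
365^2 = 133225 ≡ 126
365^4 ≡ 126^2 = 15876 ≡ 733
365^8 ≡ 733^2 = 537289 ≡ 111
365^16 ≡ 111^2 = 12321 ≡ 366
365^32 ≡ 366^2 = 133956 ≡ 60
365^64 ≡ 60^2 = 3600 ≡ 412
365^128 ≡ 412^2 = 169744 ≡ 780
365^256 ≡ 780^2 = 608400 ≡ 289
321 = 256 + 64 + 1, so 365^321 ≡ 289·412·365 ≡ 207 (mod 797)
321^2 = 103041 ≡ 228
321^4 ≡ 228^2 = 51984 ≡ 179
321^8 ≡ 179^2 = 32041 ≡ 161
321^16 ≡ 161^2 = 25921 ≡ 417
321^32 ≡ 417^2 = 173889 ≡ 143
321^64 ≡ 143^2 = 20449 ≡ 524
321^128 ≡ 524^2 = 274576 ≡ 408
321^256 ≡ 408^2 = 166464 ≡ 688
321^512 ≡ 688^2 = 473344 ≡ 723
668 = 512 + 128 + 16 + 8 + 4, so 321^668 ≡ 723·408·417·161·179 ≡ 84 (mod 797)
207·84 = 17388 ≡ 651 (mod 797)
651 ≡ 651 (mod 797), so the signature is genuine.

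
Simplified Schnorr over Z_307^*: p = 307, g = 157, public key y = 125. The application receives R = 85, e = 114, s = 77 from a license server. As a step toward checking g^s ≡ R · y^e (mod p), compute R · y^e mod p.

125^2 = 15625 ≡ 275
125^4 ≡ 275^2 = 75625 ≡ 103
125^8 ≡ 103^2 = 10609 ≡ 171
125^16 ≡ 171^2 = 29241 ≡ 76
125^32 ≡ 76^2 = 5776 ≡ 250
125^64 ≡ 250^2 = 62500 ≡ 179
114 = 64 + 32 + 16 + 2, so 125^114 ≡ 179·250·76·275 ≡ 114 (mod 307)
R · y^e ≡ 85·114 = 9690 ≡ 173 (mod 307)

173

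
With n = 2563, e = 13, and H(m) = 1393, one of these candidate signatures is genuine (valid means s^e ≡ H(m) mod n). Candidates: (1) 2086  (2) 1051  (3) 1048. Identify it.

2

Candidate 1: Squares mod 2563: 2086^1≡2086, 2086^2≡1985, 2086^4≡894, 2086^8≡2143; 13 = 8 + 4 + 1, so 2086^13 ≡ 2143·894·2086 ≡ 1520 (mod 2563)
Candidate 2: Squares mod 2563: 1051^1≡1051, 1051^2≡2511, 1051^4≡141, 1051^8≡1940; 13 = 8 + 4 + 1, so 1051^13 ≡ 1940·141·1051 ≡ 1393 (mod 2563)
  → matches H(m) = 1393
Candidate 3: Squares mod 2563: 1048^1≡1048, 1048^2≡1340, 1048^4≡1500, 1048^8≡2249; 13 = 8 + 4 + 1, so 1048^13 ≡ 2249·1500·1048 ≡ 170 (mod 2563)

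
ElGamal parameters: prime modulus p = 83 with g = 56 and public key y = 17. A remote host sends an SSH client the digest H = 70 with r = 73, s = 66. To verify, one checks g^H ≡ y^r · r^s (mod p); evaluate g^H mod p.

77

Squares mod 83: 56^1≡56, 56^2≡65, 56^4≡75, 56^8≡64, 56^16≡29, 56^32≡11, 56^64≡38
70 = 64 + 4 + 2, so 56^70 ≡ 38·75·65 ≡ 77 (mod 83)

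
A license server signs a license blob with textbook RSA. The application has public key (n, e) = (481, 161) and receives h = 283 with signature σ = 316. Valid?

σ^2 ≡ 316^2 = 99856 ≡ 289
σ^4 ≡ 289^2 = 83521 ≡ 308
σ^8 ≡ 308^2 = 94864 ≡ 107
σ^16 ≡ 107^2 = 11449 ≡ 386
σ^32 ≡ 386^2 = 148996 ≡ 367
σ^64 ≡ 367^2 = 134689 ≡ 9
σ^128 ≡ 9^2 = 81
161 = 128 + 32 + 1, so σ^161 ≡ 81·367·316 ≡ 283 (mod 481)
Since 283 equals the digest 283, verification succeeds.

yes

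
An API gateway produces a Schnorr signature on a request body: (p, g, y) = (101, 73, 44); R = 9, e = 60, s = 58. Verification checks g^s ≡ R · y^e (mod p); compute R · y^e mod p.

9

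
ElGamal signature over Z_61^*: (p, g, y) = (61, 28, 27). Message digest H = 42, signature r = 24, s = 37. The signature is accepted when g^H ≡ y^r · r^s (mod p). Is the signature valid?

invalid

Left side g^H mod p:
28^42 mod 61 = 52
Right side y^r · r^s mod p:
27^24 mod 61 = 9
24^37 mod 61 = 53
9·53 = 477 ≡ 50 (mod 61)
52 ≠ 50, so verification fails.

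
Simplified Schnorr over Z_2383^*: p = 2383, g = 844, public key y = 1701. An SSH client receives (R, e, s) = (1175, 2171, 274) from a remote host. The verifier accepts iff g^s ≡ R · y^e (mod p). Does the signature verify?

does not verify

g^s mod p:
844^2 = 712336 ≡ 2202
844^4 ≡ 2202^2 = 4848804 ≡ 1782
844^8 ≡ 1782^2 = 3175524 ≡ 1368
844^16 ≡ 1368^2 = 1871424 ≡ 769
844^32 ≡ 769^2 = 591361 ≡ 377
844^64 ≡ 377^2 = 142129 ≡ 1532
844^128 ≡ 1532^2 = 2347024 ≡ 2152
844^256 ≡ 2152^2 = 4631104 ≡ 935
274 = 256 + 16 + 2, so 844^274 ≡ 935·769·2202 ≡ 1064 (mod 2383)
R · y^e mod p:
1701^2 = 2893401 ≡ 439
1701^4 ≡ 439^2 = 192721 ≡ 2081
1701^8 ≡ 2081^2 = 4330561 ≡ 650
1701^16 ≡ 650^2 = 422500 ≡ 709
1701^32 ≡ 709^2 = 502681 ≡ 2251
1701^64 ≡ 2251^2 = 5067001 ≡ 743
1701^128 ≡ 743^2 = 552049 ≡ 1576
1701^256 ≡ 1576^2 = 2483776 ≡ 690
1701^512 ≡ 690^2 = 476100 ≡ 1883
1701^1024 ≡ 1883^2 = 3545689 ≡ 2168
1701^2048 ≡ 2168^2 = 4700224 ≡ 948
2171 = 2048 + 64 + 32 + 16 + 8 + 2 + 1, so 1701^2171 ≡ 948·743·2251·709·650·439·1701 ≡ 1930 (mod 2383)
1175·1930 = 2267750 ≡ 1517 (mod 2383)
1064 ≠ 1517; the check fails.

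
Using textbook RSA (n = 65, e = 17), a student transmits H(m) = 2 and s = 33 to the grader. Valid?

s^2 ≡ 33^2 = 1089 ≡ 49
s^4 ≡ 49^2 = 2401 ≡ 61
s^8 ≡ 61^2 = 3721 ≡ 16
s^16 ≡ 16^2 = 256 ≡ 61
17 = 16 + 1, so s^17 ≡ 61·33 ≡ 63 (mod 65)
The recovered value 63 does not match the digest 2.

no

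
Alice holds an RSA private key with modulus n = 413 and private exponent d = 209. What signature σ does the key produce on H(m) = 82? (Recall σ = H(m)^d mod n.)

Squares mod 413: (H(m))^1≡82, (H(m))^2≡116, (H(m))^4≡240, (H(m))^8≡193, (H(m))^16≡79, (H(m))^32≡46, (H(m))^64≡51, (H(m))^128≡123
209 = 128 + 64 + 16 + 1, so (H(m))^209 ≡ 123·51·79·82 ≡ 185 (mod 413)

185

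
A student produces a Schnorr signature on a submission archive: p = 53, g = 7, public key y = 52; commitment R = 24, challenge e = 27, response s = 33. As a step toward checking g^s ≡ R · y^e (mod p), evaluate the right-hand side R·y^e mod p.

52^27 mod 53 = 52
R · y^e ≡ 24·52 = 1248 ≡ 29 (mod 53)

29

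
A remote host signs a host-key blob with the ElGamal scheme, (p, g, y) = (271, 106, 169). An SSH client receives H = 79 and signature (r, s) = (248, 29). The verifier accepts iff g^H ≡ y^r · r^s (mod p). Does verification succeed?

Left side g^H mod p:
106^2 = 11236 ≡ 125
106^4 ≡ 125^2 = 15625 ≡ 178
106^8 ≡ 178^2 = 31684 ≡ 248
106^16 ≡ 248^2 = 61504 ≡ 258
106^32 ≡ 258^2 = 66564 ≡ 169
106^64 ≡ 169^2 = 28561 ≡ 106
79 = 64 + 8 + 4 + 2 + 1, so 106^79 ≡ 106·248·178·125·106 ≡ 258 (mod 271)
Right side y^r · r^s mod p:
169^2 = 28561 ≡ 106
169^4 ≡ 106^2 = 11236 ≡ 125
169^8 ≡ 125^2 = 15625 ≡ 178
169^16 ≡ 178^2 = 31684 ≡ 248
169^32 ≡ 248^2 = 61504 ≡ 258
169^64 ≡ 258^2 = 66564 ≡ 169
169^128 ≡ 169^2 = 28561 ≡ 106
248 = 128 + 64 + 32 + 16 + 8, so 169^248 ≡ 106·169·258·248·178 ≡ 258 (mod 271)
248^2 = 61504 ≡ 258
248^4 ≡ 258^2 = 66564 ≡ 169
248^8 ≡ 169^2 = 28561 ≡ 106
248^16 ≡ 106^2 = 11236 ≡ 125
29 = 16 + 8 + 4 + 1, so 248^29 ≡ 125·106·169·248 ≡ 258 (mod 271)
258·258 = 66564 ≡ 169 (mod 271)
258 ≠ 169, so verification fails.

fails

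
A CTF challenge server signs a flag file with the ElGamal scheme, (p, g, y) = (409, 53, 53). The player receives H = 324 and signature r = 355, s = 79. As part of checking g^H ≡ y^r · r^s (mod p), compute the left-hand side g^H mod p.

Squares mod 409: 53^1≡53, 53^2≡355, 53^4≡53, 53^8≡355, 53^16≡53, 53^32≡355, 53^64≡53, 53^128≡355, 53^256≡53
324 = 256 + 64 + 4, so 53^324 ≡ 53·53·53 ≡ 1 (mod 409)

1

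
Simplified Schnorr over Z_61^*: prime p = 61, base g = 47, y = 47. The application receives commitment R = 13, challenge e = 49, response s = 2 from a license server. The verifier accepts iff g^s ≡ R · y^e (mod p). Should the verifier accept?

reject

g^s mod p:
47^2 = 2209 ≡ 13
R · y^e mod p:
47^2 = 2209 ≡ 13
47^4 ≡ 13^2 = 169 ≡ 47
47^8 ≡ 47^2 = 2209 ≡ 13
47^16 ≡ 13^2 = 169 ≡ 47
47^32 ≡ 47^2 = 2209 ≡ 13
49 = 32 + 16 + 1, so 47^49 ≡ 13·47·47 ≡ 47 (mod 61)
13·47 = 611 ≡ 1 (mod 61)
13 ≠ 1; the check fails.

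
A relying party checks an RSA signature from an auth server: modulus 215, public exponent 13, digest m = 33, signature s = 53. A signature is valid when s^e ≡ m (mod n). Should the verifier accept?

Squares mod 215: s^1≡53, s^2≡14, s^4≡196, s^8≡146
13 = 8 + 4 + 1, so s^13 ≡ 146·196·53 ≡ 38 (mod 215)
38 ≠ 33, so verification fails.

reject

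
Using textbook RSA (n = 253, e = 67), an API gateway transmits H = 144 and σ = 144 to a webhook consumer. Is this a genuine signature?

σ^2 ≡ 144^2 = 20736 ≡ 243
σ^4 ≡ 243^2 = 59049 ≡ 100
σ^8 ≡ 100^2 = 10000 ≡ 133
σ^16 ≡ 133^2 = 17689 ≡ 232
σ^32 ≡ 232^2 = 53824 ≡ 188
σ^64 ≡ 188^2 = 35344 ≡ 177
67 = 64 + 2 + 1, so σ^67 ≡ 177·243·144 ≡ 144 (mod 253)
144 = H, so the signature checks out.

genuine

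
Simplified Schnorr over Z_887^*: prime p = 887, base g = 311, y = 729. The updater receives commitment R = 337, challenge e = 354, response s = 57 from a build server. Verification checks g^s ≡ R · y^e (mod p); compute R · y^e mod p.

Squares mod 887: 729^1≡729, 729^2≡128, 729^4≡418, 729^8≡872, 729^16≡225, 729^32≡66, 729^64≡808, 729^128≡32, 729^256≡137
354 = 256 + 64 + 32 + 2, so 729^354 ≡ 137·808·66·128 ≡ 143 (mod 887)
R · y^e ≡ 337·143 = 48191 ≡ 293 (mod 887)

293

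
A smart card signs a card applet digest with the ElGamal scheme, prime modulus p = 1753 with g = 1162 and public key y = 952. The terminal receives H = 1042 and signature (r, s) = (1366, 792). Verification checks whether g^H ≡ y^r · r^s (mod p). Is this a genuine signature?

forged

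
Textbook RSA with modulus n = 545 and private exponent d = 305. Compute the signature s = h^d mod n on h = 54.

329

h^2 ≡ 54^2 = 2916 ≡ 191
h^4 ≡ 191^2 = 36481 ≡ 511
h^8 ≡ 511^2 = 261121 ≡ 66
h^16 ≡ 66^2 = 4356 ≡ 541
h^32 ≡ 541^2 = 292681 ≡ 16
h^64 ≡ 16^2 = 256
h^128 ≡ 256^2 = 65536 ≡ 136
h^256 ≡ 136^2 = 18496 ≡ 511
305 = 256 + 32 + 16 + 1, so h^305 ≡ 511·16·541·54 ≡ 329 (mod 545)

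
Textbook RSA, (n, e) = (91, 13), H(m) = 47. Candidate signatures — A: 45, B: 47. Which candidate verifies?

B

Candidate A: Squares mod 91: 45^1≡45, 45^2≡23, 45^4≡74, 45^8≡16; 13 = 8 + 4 + 1, so 45^13 ≡ 16·74·45 ≡ 45 (mod 91)
Candidate B: Squares mod 91: 47^1≡47, 47^2≡25, 47^4≡79, 47^8≡53; 13 = 8 + 4 + 1, so 47^13 ≡ 53·79·47 ≡ 47 (mod 91)
  → matches H(m) = 47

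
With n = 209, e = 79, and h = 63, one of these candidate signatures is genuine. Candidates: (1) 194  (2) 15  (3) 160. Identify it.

Candidate 1: Squares mod 209: 194^1≡194, 194^2≡16, 194^4≡47, 194^8≡119, 194^16≡158, 194^32≡93, 194^64≡80; 79 = 64 + 8 + 4 + 2 + 1, so 194^79 ≡ 80·119·47·16·194 ≡ 63 (mod 209)
  → matches h = 63
Candidate 2: Squares mod 209: 15^1≡15, 15^2≡16, 15^4≡47, 15^8≡119, 15^16≡158, 15^32≡93, 15^64≡80; 79 = 64 + 8 + 4 + 2 + 1, so 15^79 ≡ 80·119·47·16·15 ≡ 146 (mod 209)
Candidate 3: Squares mod 209: 160^1≡160, 160^2≡102, 160^4≡163, 160^8≡26, 160^16≡49, 160^32≡102, 160^64≡163; 79 = 64 + 8 + 4 + 2 + 1, so 160^79 ≡ 163·26·163·102·160 ≡ 46 (mod 209)

1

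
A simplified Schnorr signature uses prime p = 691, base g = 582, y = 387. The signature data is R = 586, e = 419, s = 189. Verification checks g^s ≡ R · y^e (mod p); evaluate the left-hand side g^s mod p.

536

582^2 = 338724 ≡ 134
582^4 ≡ 134^2 = 17956 ≡ 681
582^8 ≡ 681^2 = 463761 ≡ 100
582^16 ≡ 100^2 = 10000 ≡ 326
582^32 ≡ 326^2 = 106276 ≡ 553
582^64 ≡ 553^2 = 305809 ≡ 387
582^128 ≡ 387^2 = 149769 ≡ 513
189 = 128 + 32 + 16 + 8 + 4 + 1, so 582^189 ≡ 513·553·326·100·681·582 ≡ 536 (mod 691)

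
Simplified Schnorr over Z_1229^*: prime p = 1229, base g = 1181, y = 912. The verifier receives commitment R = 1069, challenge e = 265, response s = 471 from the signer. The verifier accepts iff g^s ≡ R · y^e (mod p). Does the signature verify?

does not verify

g^s mod p:
Squares mod 1229: 1181^1≡1181, 1181^2≡1075, 1181^4≡365, 1181^8≡493, 1181^16≡936, 1181^32≡1048, 1181^64≡807, 1181^128≡1108, 1181^256≡1122
471 = 256 + 128 + 64 + 16 + 4 + 2 + 1, so 1181^471 ≡ 1122·1108·807·936·365·1075·1181 ≡ 1098 (mod 1229)
R · y^e mod p:
Squares mod 1229: 912^1≡912, 912^2≡940, 912^4≡1178, 912^8≡143, 912^16≡785, 912^32≡496, 912^64≡216, 912^128≡1183, 912^256≡887
265 = 256 + 8 + 1, so 912^265 ≡ 887·143·912 ≡ 596 (mod 1229)
1069·596 = 637124 ≡ 502 (mod 1229)
1098 ≠ 502; the check fails.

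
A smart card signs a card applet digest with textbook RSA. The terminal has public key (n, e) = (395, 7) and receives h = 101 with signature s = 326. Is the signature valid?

s^2 ≡ 326^2 = 106276 ≡ 21
s^4 ≡ 21^2 = 441 ≡ 46
7 = 4 + 2 + 1, so s^7 ≡ 46·21·326 ≡ 101 (mod 395)
101 = h, so the signature checks out.

valid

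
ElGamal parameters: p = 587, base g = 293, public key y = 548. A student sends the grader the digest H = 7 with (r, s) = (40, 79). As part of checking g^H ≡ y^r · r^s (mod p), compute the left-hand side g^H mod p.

454

293^2 = 85849 ≡ 147
293^4 ≡ 147^2 = 21609 ≡ 477
7 = 4 + 2 + 1, so 293^7 ≡ 477·147·293 ≡ 454 (mod 587)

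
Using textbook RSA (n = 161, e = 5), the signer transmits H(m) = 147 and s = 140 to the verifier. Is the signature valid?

s^2 ≡ 140^2 = 19600 ≡ 119
s^4 ≡ 119^2 = 14161 ≡ 154
5 = 4 + 1, so s^5 ≡ 154·140 ≡ 147 (mod 161)
Since 147 equals the digest 147, verification succeeds.

valid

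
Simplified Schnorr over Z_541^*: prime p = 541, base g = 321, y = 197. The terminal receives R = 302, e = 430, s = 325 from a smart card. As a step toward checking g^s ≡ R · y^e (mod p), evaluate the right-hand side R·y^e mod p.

311

Squares mod 541: 197^1≡197, 197^2≡398, 197^4≡432, 197^8≡520, 197^16≡441, 197^32≡262, 197^64≡478, 197^128≡182, 197^256≡123
430 = 256 + 128 + 32 + 8 + 4 + 2, so 197^430 ≡ 123·182·262·520·432·398 ≡ 465 (mod 541)
R · y^e ≡ 302·465 = 140430 ≡ 311 (mod 541)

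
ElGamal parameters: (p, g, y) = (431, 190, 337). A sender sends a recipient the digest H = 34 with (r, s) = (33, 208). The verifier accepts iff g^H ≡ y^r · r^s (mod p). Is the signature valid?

valid

Left side g^H mod p:
190^2 = 36100 ≡ 327
190^4 ≡ 327^2 = 106929 ≡ 41
190^8 ≡ 41^2 = 1681 ≡ 388
190^16 ≡ 388^2 = 150544 ≡ 125
190^32 ≡ 125^2 = 15625 ≡ 109
34 = 32 + 2, so 190^34 ≡ 109·327 ≡ 301 (mod 431)
Right side y^r · r^s mod p:
337^2 = 113569 ≡ 216
337^4 ≡ 216^2 = 46656 ≡ 108
337^8 ≡ 108^2 = 11664 ≡ 27
337^16 ≡ 27^2 = 729 ≡ 298
337^32 ≡ 298^2 = 88804 ≡ 18
33 = 32 + 1, so 337^33 ≡ 18·337 ≡ 32 (mod 431)
33^2 = 1089 ≡ 227
33^4 ≡ 227^2 = 51529 ≡ 240
33^8 ≡ 240^2 = 57600 ≡ 277
33^16 ≡ 277^2 = 76729 ≡ 11
33^32 ≡ 11^2 = 121
33^64 ≡ 121^2 = 14641 ≡ 418
33^128 ≡ 418^2 = 174724 ≡ 169
208 = 128 + 64 + 16, so 33^208 ≡ 169·418·11 ≡ 400 (mod 431)
32·400 = 12800 ≡ 301 (mod 431)
301 ≡ 301 (mod 431), so the signature is genuine.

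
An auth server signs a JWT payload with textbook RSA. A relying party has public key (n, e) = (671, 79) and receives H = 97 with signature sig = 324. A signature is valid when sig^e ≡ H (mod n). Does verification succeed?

passes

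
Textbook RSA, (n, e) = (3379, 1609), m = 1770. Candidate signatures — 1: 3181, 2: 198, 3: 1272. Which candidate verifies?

2

Candidate 1: Squares mod 3379: 3181^1≡3181, 3181^2≡2035, 3181^4≡1950, 3181^8≡1125, 3181^16≡1879, 3181^32≡2965, 3181^64≡2446, 3181^128≡2086, 3181^256≡2623, 3181^512≡485, 3181^1024≡2074; 1609 = 1024 + 512 + 64 + 8 + 1, so 3181^1609 ≡ 2074·485·2446·1125·3181 ≡ 1609 (mod 3379)
Candidate 2: Squares mod 3379: 198^1≡198, 198^2≡2035, 198^4≡1950, 198^8≡1125, 198^16≡1879, 198^32≡2965, 198^64≡2446, 198^128≡2086, 198^256≡2623, 198^512≡485, 198^1024≡2074; 1609 = 1024 + 512 + 64 + 8 + 1, so 198^1609 ≡ 2074·485·2446·1125·198 ≡ 1770 (mod 3379)
  → matches m = 1770
Candidate 3: Squares mod 3379: 1272^1≡1272, 1272^2≡2822, 1272^4≡2760, 1272^8≡1334, 1272^16≡2202, 1272^32≡3318, 1272^64≡342, 1272^128≡2078, 1272^256≡3101, 1272^512≡2946, 1272^1024≡1644; 1609 = 1024 + 512 + 64 + 8 + 1, so 1272^1609 ≡ 1644·2946·342·1334·1272 ≡ 2202 (mod 3379)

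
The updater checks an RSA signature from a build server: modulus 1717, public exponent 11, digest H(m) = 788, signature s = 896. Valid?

yes

s^2 ≡ 896^2 = 802816 ≡ 977
s^4 ≡ 977^2 = 954529 ≡ 1594
s^8 ≡ 1594^2 = 2540836 ≡ 1393
11 = 8 + 2 + 1, so s^11 ≡ 1393·977·896 ≡ 788 (mod 1717)
s^11 mod 1717 = 788 matches H(m).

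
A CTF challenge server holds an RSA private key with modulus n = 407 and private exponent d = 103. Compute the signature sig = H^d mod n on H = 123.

Squares mod 407: H^1≡123, H^2≡70, H^4≡16, H^8≡256, H^16≡9, H^32≡81, H^64≡49
103 = 64 + 32 + 4 + 2 + 1, so H^103 ≡ 49·81·16·70·123 ≡ 349 (mod 407)

349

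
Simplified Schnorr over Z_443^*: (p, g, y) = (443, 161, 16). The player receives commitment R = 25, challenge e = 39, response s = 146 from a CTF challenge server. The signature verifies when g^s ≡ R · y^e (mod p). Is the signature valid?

g^s mod p:
161^146 mod 443 = 160
R · y^e mod p:
16^39 mod 443 = 409
25·409 = 10225 ≡ 36 (mod 443)
160 ≠ 36; the check fails.

invalid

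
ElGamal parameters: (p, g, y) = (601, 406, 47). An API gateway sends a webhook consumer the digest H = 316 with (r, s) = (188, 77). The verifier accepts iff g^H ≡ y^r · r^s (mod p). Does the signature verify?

does not verify

Left side g^H mod p:
406^316 mod 601 = 371
Right side y^r · r^s mod p:
47^188 mod 601 = 211
188^77 mod 601 = 486
211·486 = 102546 ≡ 376 (mod 601)
371 ≠ 376, so verification fails.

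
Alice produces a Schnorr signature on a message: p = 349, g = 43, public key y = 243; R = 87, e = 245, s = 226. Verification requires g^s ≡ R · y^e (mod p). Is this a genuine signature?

g^s mod p:
Squares mod 349: 43^1≡43, 43^2≡104, 43^4≡346, 43^8≡9, 43^16≡81, 43^32≡279, 43^64≡14, 43^128≡196
226 = 128 + 64 + 32 + 2, so 43^226 ≡ 196·14·279·104 ≡ 91 (mod 349)
R · y^e mod p:
Squares mod 349: 243^1≡243, 243^2≡68, 243^4≡87, 243^8≡240, 243^16≡15, 243^32≡225, 243^64≡20, 243^128≡51
245 = 128 + 64 + 32 + 16 + 4 + 1, so 243^245 ≡ 51·20·225·15·87·243 ≡ 93 (mod 349)
87·93 = 8091 ≡ 64 (mod 349)
91 ≠ 64; the check fails.

forged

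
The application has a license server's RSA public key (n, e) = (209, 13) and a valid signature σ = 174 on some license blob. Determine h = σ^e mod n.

14

σ^13 mod 209 = 14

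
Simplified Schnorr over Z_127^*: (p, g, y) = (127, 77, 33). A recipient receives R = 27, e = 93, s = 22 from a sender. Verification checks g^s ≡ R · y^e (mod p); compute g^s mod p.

77^2 = 5929 ≡ 87
77^4 ≡ 87^2 = 7569 ≡ 76
77^8 ≡ 76^2 = 5776 ≡ 61
77^16 ≡ 61^2 = 3721 ≡ 38
22 = 16 + 4 + 2, so 77^22 ≡ 38·76·87 ≡ 50 (mod 127)

50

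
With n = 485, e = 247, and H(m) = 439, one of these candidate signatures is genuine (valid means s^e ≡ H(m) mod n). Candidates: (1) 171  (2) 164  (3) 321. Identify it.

Candidate 1: Squares mod 485: 171^1≡171, 171^2≡141, 171^4≡481, 171^8≡16, 171^16≡256, 171^32≡61, 171^64≡326, 171^128≡61; 247 = 128 + 64 + 32 + 16 + 4 + 2 + 1, so 171^247 ≡ 61·326·61·256·481·141·171 ≡ 26 (mod 485)
Candidate 2: Squares mod 485: 164^1≡164, 164^2≡221, 164^4≡341, 164^8≡366, 164^16≡96, 164^32≡1, 164^64≡1, 164^128≡1; 247 = 128 + 64 + 32 + 16 + 4 + 2 + 1, so 164^247 ≡ 1·1·1·96·341·221·164 ≡ 439 (mod 485)
  → matches H(m) = 439
Candidate 3: Squares mod 485: 321^1≡321, 321^2≡221, 321^4≡341, 321^8≡366, 321^16≡96, 321^32≡1, 321^64≡1, 321^128≡1; 247 = 128 + 64 + 32 + 16 + 4 + 2 + 1, so 321^247 ≡ 1·1·1·96·341·221·321 ≡ 46 (mod 485)

2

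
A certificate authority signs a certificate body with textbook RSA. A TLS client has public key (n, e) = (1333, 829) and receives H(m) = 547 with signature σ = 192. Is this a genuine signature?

forged

σ^2 ≡ 192^2 = 36864 ≡ 873
σ^4 ≡ 873^2 = 762129 ≡ 986
σ^8 ≡ 986^2 = 972196 ≡ 439
σ^16 ≡ 439^2 = 192721 ≡ 769
σ^32 ≡ 769^2 = 591361 ≡ 842
σ^64 ≡ 842^2 = 708964 ≡ 1141
σ^128 ≡ 1141^2 = 1301881 ≡ 873
σ^256 ≡ 873^2 = 762129 ≡ 986
σ^512 ≡ 986^2 = 972196 ≡ 439
829 = 512 + 256 + 32 + 16 + 8 + 4 + 1, so σ^829 ≡ 439·986·842·769·439·986·192 ≡ 657 (mod 1333)
σ^829 mod 1333 = 657, but H(m) = 547.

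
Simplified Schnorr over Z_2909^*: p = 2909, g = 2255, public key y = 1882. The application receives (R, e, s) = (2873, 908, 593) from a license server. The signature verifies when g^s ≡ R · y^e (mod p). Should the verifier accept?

g^s mod p:
2255^593 mod 2909 = 127
R · y^e mod p:
1882^908 mod 2909 = 1054
2873·1054 = 3028142 ≡ 2782 (mod 2909)
127 ≠ 2782; the check fails.

reject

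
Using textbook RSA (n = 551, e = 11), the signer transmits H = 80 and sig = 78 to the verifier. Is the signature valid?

sig^2 ≡ 78^2 = 6084 ≡ 23
sig^4 ≡ 23^2 = 529
sig^8 ≡ 529^2 = 279841 ≡ 484
11 = 8 + 2 + 1, so sig^11 ≡ 484·23·78 ≡ 471 (mod 551)
sig^11 mod 551 = 471, but H = 80.

invalid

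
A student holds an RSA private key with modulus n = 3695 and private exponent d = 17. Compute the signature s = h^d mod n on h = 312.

h^2 ≡ 312^2 = 97344 ≡ 1274
h^4 ≡ 1274^2 = 1623076 ≡ 971
h^8 ≡ 971^2 = 942841 ≡ 616
h^16 ≡ 616^2 = 379456 ≡ 2566
17 = 16 + 1, so h^17 ≡ 2566·312 ≡ 2472 (mod 3695)

2472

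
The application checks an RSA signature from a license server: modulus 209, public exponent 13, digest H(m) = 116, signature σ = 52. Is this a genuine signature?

genuine

σ^2 ≡ 52^2 = 2704 ≡ 196
σ^4 ≡ 196^2 = 38416 ≡ 169
σ^8 ≡ 169^2 = 28561 ≡ 137
13 = 8 + 4 + 1, so σ^13 ≡ 137·169·52 ≡ 116 (mod 209)
Since 116 equals the digest 116, verification succeeds.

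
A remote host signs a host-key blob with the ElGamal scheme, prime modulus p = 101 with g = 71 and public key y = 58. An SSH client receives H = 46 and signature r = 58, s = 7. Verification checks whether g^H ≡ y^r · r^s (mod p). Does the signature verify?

does not verify

Left side g^H mod p:
Squares mod 101: 71^1≡71, 71^2≡92, 71^4≡81, 71^8≡97, 71^16≡16, 71^32≡54
46 = 32 + 8 + 4 + 2, so 71^46 ≡ 54·97·81·92 ≡ 5 (mod 101)
Right side y^r · r^s mod p:
Squares mod 101: 58^1≡58, 58^2≡31, 58^4≡52, 58^8≡78, 58^16≡24, 58^32≡71
58 = 32 + 16 + 8 + 2, so 58^58 ≡ 71·24·78·31 ≡ 78 (mod 101)
Squares mod 101: 58^1≡58, 58^2≡31, 58^4≡52
7 = 4 + 2 + 1, so 58^7 ≡ 52·31·58 ≡ 71 (mod 101)
78·71 = 5538 ≡ 84 (mod 101)
5 ≠ 84, so verification fails.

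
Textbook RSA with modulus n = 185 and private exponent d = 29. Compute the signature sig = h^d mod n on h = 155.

160

h^2 ≡ 155^2 = 24025 ≡ 160
h^4 ≡ 160^2 = 25600 ≡ 70
h^8 ≡ 70^2 = 4900 ≡ 90
h^16 ≡ 90^2 = 8100 ≡ 145
29 = 16 + 8 + 4 + 1, so h^29 ≡ 145·90·70·155 ≡ 160 (mod 185)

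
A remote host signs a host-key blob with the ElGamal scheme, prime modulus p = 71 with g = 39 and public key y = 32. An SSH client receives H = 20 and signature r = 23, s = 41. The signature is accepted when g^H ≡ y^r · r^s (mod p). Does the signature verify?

does not verify

Left side g^H mod p:
Squares mod 71: 39^1≡39, 39^2≡30, 39^4≡48, 39^8≡32, 39^16≡30
20 = 16 + 4, so 39^20 ≡ 30·48 ≡ 20 (mod 71)
Right side y^r · r^s mod p:
Squares mod 71: 32^1≡32, 32^2≡30, 32^4≡48, 32^8≡32, 32^16≡30
23 = 16 + 4 + 2 + 1, so 32^23 ≡ 30·48·30·32 ≡ 30 (mod 71)
Squares mod 71: 23^1≡23, 23^2≡32, 23^4≡30, 23^8≡48, 23^16≡32, 23^32≡30
41 = 32 + 8 + 1, so 23^41 ≡ 30·48·23 ≡ 34 (mod 71)
30·34 = 1020 ≡ 26 (mod 71)
20 ≠ 26, so verification fails.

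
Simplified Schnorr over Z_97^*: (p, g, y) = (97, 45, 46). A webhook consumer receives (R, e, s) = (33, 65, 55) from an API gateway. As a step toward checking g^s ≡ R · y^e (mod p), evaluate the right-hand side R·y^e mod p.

63

46^2 = 2116 ≡ 79
46^4 ≡ 79^2 = 6241 ≡ 33
46^8 ≡ 33^2 = 1089 ≡ 22
46^16 ≡ 22^2 = 484 ≡ 96
46^32 ≡ 96^2 = 9216 ≡ 1
46^64 ≡ 1^2 = 1
65 = 64 + 1, so 46^65 ≡ 1·46 ≡ 46 (mod 97)
R · y^e ≡ 33·46 = 1518 ≡ 63 (mod 97)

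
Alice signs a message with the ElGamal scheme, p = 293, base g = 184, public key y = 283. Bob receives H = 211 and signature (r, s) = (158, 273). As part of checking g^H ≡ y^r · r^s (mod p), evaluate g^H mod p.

184^2 = 33856 ≡ 161
184^4 ≡ 161^2 = 25921 ≡ 137
184^8 ≡ 137^2 = 18769 ≡ 17
184^16 ≡ 17^2 = 289
184^32 ≡ 289^2 = 83521 ≡ 16
184^64 ≡ 16^2 = 256
184^128 ≡ 256^2 = 65536 ≡ 197
211 = 128 + 64 + 16 + 2 + 1, so 184^211 ≡ 197·256·289·161·184 ≡ 224 (mod 293)

224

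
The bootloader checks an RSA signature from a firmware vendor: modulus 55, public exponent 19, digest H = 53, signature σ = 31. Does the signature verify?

σ^19 mod 55 = 16
The recovered value 16 does not match the digest 53.

does not verify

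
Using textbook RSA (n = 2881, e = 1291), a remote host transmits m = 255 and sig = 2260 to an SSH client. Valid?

yes

sig^2 ≡ 2260^2 = 5107600 ≡ 2468
sig^4 ≡ 2468^2 = 6091024 ≡ 590
sig^8 ≡ 590^2 = 348100 ≡ 2380
sig^16 ≡ 2380^2 = 5664400 ≡ 354
sig^32 ≡ 354^2 = 125316 ≡ 1433
sig^64 ≡ 1433^2 = 2053489 ≡ 2217
sig^128 ≡ 2217^2 = 4915089 ≡ 103
sig^256 ≡ 103^2 = 10609 ≡ 1966
sig^512 ≡ 1966^2 = 3865156 ≡ 1735
sig^1024 ≡ 1735^2 = 3010225 ≡ 2461
1291 = 1024 + 256 + 8 + 2 + 1, so sig^1291 ≡ 2461·1966·2380·2468·2260 ≡ 255 (mod 2881)
255 = m, so the signature checks out.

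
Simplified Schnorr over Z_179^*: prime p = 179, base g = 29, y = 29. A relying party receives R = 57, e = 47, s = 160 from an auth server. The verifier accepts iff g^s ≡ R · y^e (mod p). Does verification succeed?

passes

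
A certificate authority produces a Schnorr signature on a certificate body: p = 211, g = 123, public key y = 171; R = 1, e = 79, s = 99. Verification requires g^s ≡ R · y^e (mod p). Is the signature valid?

g^s mod p:
Squares mod 211: 123^1≡123, 123^2≡148, 123^4≡171, 123^8≡123, 123^16≡148, 123^32≡171, 123^64≡123
99 = 64 + 32 + 2 + 1, so 123^99 ≡ 123·171·148·123 ≡ 123 (mod 211)
R · y^e mod p:
Squares mod 211: 171^1≡171, 171^2≡123, 171^4≡148, 171^8≡171, 171^16≡123, 171^32≡148, 171^64≡171
79 = 64 + 8 + 4 + 2 + 1, so 171^79 ≡ 171·171·148·123·171 ≡ 123 (mod 211)
1·123 = 123 ≡ 123 (mod 211)
123 ≡ 123 (mod 211); signature holds.

valid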